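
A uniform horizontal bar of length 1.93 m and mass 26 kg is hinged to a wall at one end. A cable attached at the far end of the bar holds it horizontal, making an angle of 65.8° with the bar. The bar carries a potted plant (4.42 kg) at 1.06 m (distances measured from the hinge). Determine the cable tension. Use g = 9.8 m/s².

About the hinge:
Beam weight: 26 × 9.8 = 254.8 N down at 0.965 m → arm 0.965 m, τ = 254.8 × 0.965 = 245.9 N·m clockwise.
Potted plant: 4.42 × 9.8 = 43.32 N down at 1.06 m → arm 1.06 m, τ = 43.32 × 1.06 = 45.92 N·m clockwise.
Total clockwise load moment = 291.8 N·m.
The cable tension T acts at 1.93 m; only its component perpendicular to the bar, T sinθ, produces torque. sin 65.8° = 0.9121.
Στ = 0 ⇒ T × 1.93 × 0.9121 = 291.8 ⇒ T = 291.8 / 1.76 = 166 N.

T ≈ 166 N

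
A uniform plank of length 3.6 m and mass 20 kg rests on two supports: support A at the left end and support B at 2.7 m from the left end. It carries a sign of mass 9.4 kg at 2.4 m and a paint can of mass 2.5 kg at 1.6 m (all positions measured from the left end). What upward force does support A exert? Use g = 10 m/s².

R_A ≈ 87.3 N

Choose support B as the axis so its reaction then has zero moment arm.
Beam weight: 20 × 10 = 200 N down at 1.8 m → arm 0.9 m, τ = 200 × 0.9 = 180 N·m counterclockwise.
Sign: 9.4 × 10 = 94 N down at 2.4 m → arm 0.3 m, τ = 94 × 0.3 = 28.2 N·m counterclockwise.
Paint can: 2.5 × 10 = 25 N down at 1.6 m → arm 1.1 m, τ = 25 × 1.1 = 27.5 N·m counterclockwise.
Net load moment about support B = 235.7 N·m counterclockwise.
Reaction R at support A is upward at 0 m, arm 2.7 m → moment R × 2.7 clockwise.
Setting net torque to zero: R × 2.7 = 235.7 → R = 87.3 N.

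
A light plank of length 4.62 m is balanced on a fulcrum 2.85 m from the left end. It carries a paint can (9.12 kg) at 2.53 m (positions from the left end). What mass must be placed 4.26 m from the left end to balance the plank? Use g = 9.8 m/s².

m ≈ 2.07 kg

Taking torques about the fulcrum (at 2.85 m from the left end):
Paint can: 9.12 × 9.8 = 89.38 N down at 2.53 m → arm 0.32 m, τ = 89.38 × 0.32 = 28.6 N·m counterclockwise.
Net moment of known loads = 28.6 N·m counterclockwise.
An unknown mass m at 4.26 m has arm 1.41 m; its moment is m·g·1.41 clockwise.
Balancing moments: m × 9.8 × 1.41 = 28.6, giving m = 28.6 / (9.8 × 1.41) = 2.07 kg.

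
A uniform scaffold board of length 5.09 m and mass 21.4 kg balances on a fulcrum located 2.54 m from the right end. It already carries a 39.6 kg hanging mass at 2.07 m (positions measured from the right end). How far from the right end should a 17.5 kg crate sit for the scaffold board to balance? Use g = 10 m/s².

Choose the fulcrum (at 2.54 m from the right end) as the axis so the support reaction has zero arm there.
Beam weight: 21.4 × 10 = 214 N down at 2.545 m → arm 0.005 m, τ = 214 × 0.005 = 1.07 N·m counterclockwise.
Hanging mass: 39.6 × 10 = 396 N down at 2.07 m → arm 0.47 m, τ = 396 × 0.47 = 186.1 N·m clockwise.
Net moment of existing loads = 185 N·m clockwise.
The crate weighs 17.5 × 10 = 175 N and must supply an equal counterclockwise moment, so its lever arm about the fulcrum is 185 / 175 = 1.06 m.
That puts it at 2.54 + 1.06 = 3.6 m from the right end.

x ≈ 3.6 m from the right end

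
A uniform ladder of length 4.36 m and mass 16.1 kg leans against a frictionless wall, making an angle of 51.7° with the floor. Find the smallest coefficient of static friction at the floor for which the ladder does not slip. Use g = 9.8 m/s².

Choose the foot of the ladder as the axis so the floor normal and friction both act there and drop out.
Ladder weight 16.1×9.8 = 157.8 N acts at 2.18 m along the ladder; its horizontal arm is 2.18·cos51.7° = 1.351 m → τ = 213.2 N·m clockwise.
Wall normal N acts horizontally at the top; its moment arm is the height L sinθ = 4.36·sin51.7° = 3.422 m, counterclockwise.
Στ = 0 ⇒ N × 3.422 = 213.2 ⇒ N = 62.3 N.
ΣFx = 0 ⇒ f = N_wall = 62.3 N. ΣFy = 0 ⇒ N_floor = 157.8 N.
μ_min = f / N_floor = 62.3 / 157.8 = 0.395.

μ_min ≈ 0.395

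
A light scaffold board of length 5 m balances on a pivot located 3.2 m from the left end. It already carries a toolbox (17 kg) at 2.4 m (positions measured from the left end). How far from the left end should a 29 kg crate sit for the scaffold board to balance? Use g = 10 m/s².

About the pivot (at 3.2 m from the left end):
Toolbox: 17 × 10 = 170 N down at 2.4 m → arm 0.8 m, τ = 170 × 0.8 = 136 N·m counterclockwise.
Net moment of existing loads = 136 N·m counterclockwise.
The crate weighs 29 × 10 = 290 N and must supply an equal clockwise moment, so its lever arm about the pivot is 136 / 290 = 0.469 m.
That puts it at 3.2 + 0.469 = 3.67 m from the left end.

x ≈ 3.67 m from the left end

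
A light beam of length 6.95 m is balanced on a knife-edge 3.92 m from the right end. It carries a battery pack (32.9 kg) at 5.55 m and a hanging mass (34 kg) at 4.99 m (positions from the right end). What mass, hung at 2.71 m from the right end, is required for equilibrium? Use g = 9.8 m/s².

m ≈ 74.4 kg

Taking torques about the knife-edge (at 3.92 m from the right end):
Battery pack: 32.9 × 9.8 = 322.4 N down at 5.55 m → arm 1.63 m, τ = 322.4 × 1.63 = 525.5 N·m counterclockwise.
Hanging mass: 34 × 9.8 = 333.2 N down at 4.99 m → arm 1.07 m, τ = 333.2 × 1.07 = 356.5 N·m counterclockwise.
Net moment of known loads = 882 N·m counterclockwise.
An unknown mass m at 2.71 m has arm 1.21 m; its moment is m·g·1.21 clockwise.
Balancing moments: m × 9.8 × 1.21 = 882, giving m = 882 / (9.8 × 1.21) = 74.4 kg.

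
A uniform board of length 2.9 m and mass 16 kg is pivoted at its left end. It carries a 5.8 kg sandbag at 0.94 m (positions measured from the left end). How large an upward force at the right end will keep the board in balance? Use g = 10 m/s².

F ≈ 98.8 N

Choose the left end as the axis so the unknown pivot reaction has zero arm there.
Beam weight: 16 × 10 = 160 N down at 1.45 m → arm 1.45 m, τ = 160 × 1.45 = 232 N·m clockwise.
Sandbag: 5.8 × 10 = 58 N down at 0.94 m → arm 0.94 m, τ = 58 × 0.94 = 54.52 N·m clockwise.
Net moment of the loads = 286.5 N·m clockwise.
The upward force F acts at the right end, arm 2.9 m, giving F × 2.9 counterclockwise.
Balancing moments: F × 2.9 = 286.5, giving F = 286.5 / 2.9 = 98.8 N.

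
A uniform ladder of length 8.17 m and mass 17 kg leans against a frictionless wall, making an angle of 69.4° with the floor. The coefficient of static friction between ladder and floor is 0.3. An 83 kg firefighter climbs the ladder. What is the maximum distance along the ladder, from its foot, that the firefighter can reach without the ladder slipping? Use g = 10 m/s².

About the foot of the ladder:
Ladder weight 17×10 = 170 N acts at 4.085 m along the ladder; its horizontal arm is 4.085·cos69.4° = 1.437 m → τ = 244.3 N·m clockwise.
Firefighter weight 83×10 = 830 N at distance d → arm d·cos69.4° → τ = 830·d·0.3518 clockwise.
Wall normal N at the top has arm L sinθ = 7.648 m counterclockwise, so Στ = 0 gives N·7.648 = 244.3 + 292·d.
ΣFy = 0 ⇒ N_floor = 1000 N, so the maximum friction is μ_s·N_floor = 0.3×1000 = 300 N. ΣFx = 0 ⇒ N_wall = f, so at the slipping point N = 300 N.
Substituting: 300×7.648 = 244.3 + 292·d ⇒ d = (2294 − 244.3) / 292 = 7.02 m.

d ≈ 7.02 m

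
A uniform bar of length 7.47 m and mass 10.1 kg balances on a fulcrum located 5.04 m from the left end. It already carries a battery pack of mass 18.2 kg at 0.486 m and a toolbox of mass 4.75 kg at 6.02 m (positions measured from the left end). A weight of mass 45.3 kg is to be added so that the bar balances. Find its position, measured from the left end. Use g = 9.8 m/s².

x ≈ 7.06 m from the left end

Taking torques about the fulcrum (at 5.04 m from the left end):
Beam weight: 10.1 × 9.8 = 98.98 N down at 3.735 m → arm 1.305 m, τ = 98.98 × 1.305 = 129.2 N·m counterclockwise.
Battery pack: 18.2 × 9.8 = 178.4 N down at 0.486 m → arm 4.554 m, τ = 178.4 × 4.554 = 812.4 N·m counterclockwise.
Toolbox: 4.75 × 9.8 = 46.55 N down at 6.02 m → arm 0.98 m, τ = 46.55 × 0.98 = 45.62 N·m clockwise.
Net moment of existing loads = 896 N·m counterclockwise.
The weight weighs 45.3 × 9.8 = 443.9 N and must supply an equal clockwise moment, so its lever arm about the fulcrum is 896 / 443.9 = 2.02 m.
That puts it at 5.04 + 2.02 = 7.06 m from the left end.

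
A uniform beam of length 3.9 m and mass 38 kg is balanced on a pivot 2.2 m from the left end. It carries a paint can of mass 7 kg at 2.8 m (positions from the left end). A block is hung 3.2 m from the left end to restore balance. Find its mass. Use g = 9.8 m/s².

m ≈ 5.3 kg

About the pivot (at 2.2 m from the left end):
Beam weight: 38 × 9.8 = 372.4 N down at 1.95 m → arm 0.25 m, τ = 372.4 × 0.25 = 93.1 N·m counterclockwise.
Paint can: 7 × 9.8 = 68.6 N down at 2.8 m → arm 0.6 m, τ = 68.6 × 0.6 = 41.16 N·m clockwise.
Net moment of known loads = 51.94 N·m counterclockwise.
An unknown mass m at 3.2 m has arm 1 m; its moment is m·g·1 clockwise.
Balancing moments: m × 9.8 × 1 = 51.94, giving m = 51.94 / (9.8 × 1) = 5.3 kg.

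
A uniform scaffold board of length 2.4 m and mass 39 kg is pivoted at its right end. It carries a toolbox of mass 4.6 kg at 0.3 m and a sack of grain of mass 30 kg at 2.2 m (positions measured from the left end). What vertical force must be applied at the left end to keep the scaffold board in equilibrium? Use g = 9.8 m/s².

About the right end:
Beam weight: 39 × 9.8 = 382.2 N down at 1.2 m → arm 1.2 m, τ = 382.2 × 1.2 = 458.6 N·m counterclockwise.
Toolbox: 4.6 × 9.8 = 45.08 N down at 0.3 m → arm 2.1 m, τ = 45.08 × 2.1 = 94.67 N·m counterclockwise.
Sack of grain: 30 × 9.8 = 294 N down at 2.2 m → arm 0.2 m, τ = 294 × 0.2 = 58.8 N·m counterclockwise.
Net moment of the loads = 612.1 N·m counterclockwise.
The upward force F acts at the left end, arm 2.4 m, giving F × 2.4 clockwise.
For rotational equilibrium, F × 2.4 = 612.1, so F = 612.1 / 2.4 = 255 N.

F ≈ 255 N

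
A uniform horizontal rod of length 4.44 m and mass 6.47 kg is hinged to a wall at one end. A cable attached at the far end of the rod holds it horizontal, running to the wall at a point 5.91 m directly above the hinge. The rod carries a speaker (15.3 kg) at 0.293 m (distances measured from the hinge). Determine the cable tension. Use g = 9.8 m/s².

T ≈ 52 N

Taking torques about the hinge:
Beam weight: 6.47 × 9.8 = 63.41 N down at 2.22 m → arm 2.22 m, τ = 63.41 × 2.22 = 140.8 N·m clockwise.
Speaker: 15.3 × 9.8 = 149.9 N down at 0.293 m → arm 0.293 m, τ = 149.9 × 0.293 = 43.92 N·m clockwise.
Total clockwise load moment = 184.7 N·m.
The cable tension T acts at 4.44 m; only its component perpendicular to the rod, T sinθ, produces torque. sinθ = h/√(h²+d²) = 5.91/√(5.91²+4.44²) = 0.7995.
Balancing moments: T × 4.44 × 0.7995 = 184.7, giving T = 184.7 / 3.55 = 52 N.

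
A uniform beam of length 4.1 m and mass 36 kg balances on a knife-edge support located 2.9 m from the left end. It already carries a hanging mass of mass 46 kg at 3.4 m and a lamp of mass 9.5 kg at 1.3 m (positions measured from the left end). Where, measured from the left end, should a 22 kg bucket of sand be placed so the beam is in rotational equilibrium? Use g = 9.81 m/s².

x ≈ 3.94 m from the left end

Sum moments about the knife-edge support (at 2.9 m from the left end) (the support reaction has zero arm there).
Beam weight: 36 × 9.81 = 353.2 N down at 2.05 m → arm 0.85 m, τ = 353.2 × 0.85 = 300.2 N·m counterclockwise.
Hanging mass: 46 × 9.81 = 451.3 N down at 3.4 m → arm 0.5 m, τ = 451.3 × 0.5 = 225.7 N·m clockwise.
Lamp: 9.5 × 9.81 = 93.2 N down at 1.3 m → arm 1.6 m, τ = 93.2 × 1.6 = 149.1 N·m counterclockwise.
Net moment of existing loads = 223.6 N·m counterclockwise.
The bucket of sand weighs 22 × 9.81 = 215.8 N and must supply an equal clockwise moment, so its lever arm about the knife-edge support is 223.6 / 215.8 = 1.04 m.
That puts it at 2.9 + 1.04 = 3.94 m from the left end.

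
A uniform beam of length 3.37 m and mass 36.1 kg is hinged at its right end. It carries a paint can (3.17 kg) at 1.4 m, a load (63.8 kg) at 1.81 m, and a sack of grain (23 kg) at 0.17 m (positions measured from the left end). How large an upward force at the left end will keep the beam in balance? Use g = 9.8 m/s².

F ≈ 699 N

Take moments about the right end.
Beam weight: 36.1 × 9.8 = 353.8 N down at 1.685 m → arm 1.685 m, τ = 353.8 × 1.685 = 596.2 N·m counterclockwise.
Paint can: 3.17 × 9.8 = 31.07 N down at 1.4 m → arm 1.97 m, τ = 31.07 × 1.97 = 61.21 N·m counterclockwise.
Load: 63.8 × 9.8 = 625.2 N down at 1.81 m → arm 1.56 m, τ = 625.2 × 1.56 = 975.3 N·m counterclockwise.
Sack of grain: 23 × 9.8 = 225.4 N down at 0.17 m → arm 3.2 m, τ = 225.4 × 3.2 = 721.3 N·m counterclockwise.
Net moment of the loads = 2354 N·m counterclockwise.
The upward force F acts at the left end, arm 3.37 m, giving F × 3.37 clockwise.
Setting net torque to zero: F × 3.37 = 2354 → F = 2354 / 3.37 = 699 N.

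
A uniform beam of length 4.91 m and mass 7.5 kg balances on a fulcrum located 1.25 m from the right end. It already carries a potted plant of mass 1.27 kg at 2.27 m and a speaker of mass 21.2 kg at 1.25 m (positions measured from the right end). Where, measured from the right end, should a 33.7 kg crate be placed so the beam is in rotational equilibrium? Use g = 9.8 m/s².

Take moments about the fulcrum (at 1.25 m from the right end).
Beam weight: 7.5 × 9.8 = 73.5 N down at 2.455 m → arm 1.205 m, τ = 73.5 × 1.205 = 88.57 N·m counterclockwise.
Potted plant: 1.27 × 9.8 = 12.45 N down at 2.27 m → arm 1.02 m, τ = 12.45 × 1.02 = 12.7 N·m counterclockwise.
Speaker: acts at the fulcrum, moment arm 0 → no torque.
Net moment of existing loads = 101.3 N·m counterclockwise.
The crate weighs 33.7 × 9.8 = 330.3 N and must supply an equal clockwise moment, so its lever arm about the fulcrum is 101.3 / 330.3 = 0.307 m.
That puts it at 1.25 − 0.307 = 0.943 m from the right end.

x ≈ 0.943 m from the right end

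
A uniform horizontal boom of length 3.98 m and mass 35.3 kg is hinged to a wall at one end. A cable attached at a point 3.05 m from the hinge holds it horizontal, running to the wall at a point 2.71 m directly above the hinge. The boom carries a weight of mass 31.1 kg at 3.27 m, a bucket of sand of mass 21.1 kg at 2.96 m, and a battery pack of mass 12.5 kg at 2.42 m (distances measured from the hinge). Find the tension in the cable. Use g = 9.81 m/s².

Take moments about the hinge.
Beam weight: 35.3 × 9.81 = 346.3 N down at 1.99 m → arm 1.99 m, τ = 346.3 × 1.99 = 689.1 N·m clockwise.
Weight: 31.1 × 9.81 = 305.1 N down at 3.27 m → arm 3.27 m, τ = 305.1 × 3.27 = 997.7 N·m clockwise.
Bucket of sand: 21.1 × 9.81 = 207 N down at 2.96 m → arm 2.96 m, τ = 207 × 2.96 = 612.7 N·m clockwise.
Battery pack: 12.5 × 9.81 = 122.6 N down at 2.42 m → arm 2.42 m, τ = 122.6 × 2.42 = 296.7 N·m clockwise.
Total clockwise load moment = 2596 N·m.
The cable tension T acts at 3.05 m; only its component perpendicular to the boom, T sinθ, produces torque. sinθ = h/√(h²+d²) = 2.71/√(2.71²+3.05²) = 0.6642.
Setting net torque to zero: T × 3.05 × 0.6642 = 2596 → T = 2596 / 2.026 = 1280 N.

T ≈ 1280 N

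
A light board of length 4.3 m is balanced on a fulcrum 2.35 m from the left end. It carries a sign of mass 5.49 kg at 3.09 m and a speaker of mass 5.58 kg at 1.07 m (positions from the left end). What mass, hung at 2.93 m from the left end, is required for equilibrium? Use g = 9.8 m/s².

Choose the fulcrum (at 2.35 m from the left end) as the axis so the support reaction has zero arm there.
Sign: 5.49 × 9.8 = 53.8 N down at 3.09 m → arm 0.74 m, τ = 53.8 × 0.74 = 39.81 N·m clockwise.
Speaker: 5.58 × 9.8 = 54.68 N down at 1.07 m → arm 1.28 m, τ = 54.68 × 1.28 = 69.99 N·m counterclockwise.
Net moment of known loads = 30.18 N·m counterclockwise.
An unknown mass m at 2.93 m has arm 0.58 m; its moment is m·g·0.58 clockwise.
Στ = 0 ⇒ m × 9.8 × 0.58 = 30.18 ⇒ m = 30.18 / (9.8 × 0.58) = 5.31 kg.

m ≈ 5.31 kg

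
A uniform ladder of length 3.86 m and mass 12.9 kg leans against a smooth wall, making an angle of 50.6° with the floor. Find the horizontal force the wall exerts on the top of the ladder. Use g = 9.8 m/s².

N_wall ≈ 51.9 N

About the foot of the ladder:
Ladder weight 12.9×9.8 = 126.4 N acts at 1.93 m along the ladder; its horizontal arm is 1.93·cos50.6° = 1.225 m → τ = 154.8 N·m clockwise.
Wall normal N acts horizontally at the top; its moment arm is the height L sinθ = 3.86·sin50.6° = 2.983 m, counterclockwise.
Στ = 0 ⇒ N × 2.983 = 154.8 ⇒ N = 51.9 N.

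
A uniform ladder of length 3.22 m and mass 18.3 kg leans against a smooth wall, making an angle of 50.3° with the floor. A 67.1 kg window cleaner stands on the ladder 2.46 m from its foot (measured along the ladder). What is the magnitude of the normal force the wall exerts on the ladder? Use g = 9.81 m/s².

Choose the foot of the ladder as the axis so the floor normal and friction both act there and drop out.
Ladder weight 18.3×9.81 = 179.5 N acts at 1.61 m along the ladder; its horizontal arm is 1.61·cos50.3° = 1.028 m → τ = 184.5 N·m clockwise.
Window cleaner: 67.1×9.81 = 658.3 N at 2.46 m → arm 1.571 m → τ = 1034 N·m clockwise.
Wall normal N acts horizontally at the top; its moment arm is the height L sinθ = 3.22·sin50.3° = 2.477 m, counterclockwise.
Setting net torque to zero: N × 2.477 = 1218 → N = 492 N.

N_wall ≈ 492 N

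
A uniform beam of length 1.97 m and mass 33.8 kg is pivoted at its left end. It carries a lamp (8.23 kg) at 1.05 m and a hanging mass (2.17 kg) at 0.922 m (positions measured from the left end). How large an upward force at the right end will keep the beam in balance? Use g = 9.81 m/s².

Take moments about the left end.
Beam weight: 33.8 × 9.81 = 331.6 N down at 0.985 m → arm 0.985 m, τ = 331.6 × 0.985 = 326.6 N·m clockwise.
Lamp: 8.23 × 9.81 = 80.74 N down at 1.05 m → arm 1.05 m, τ = 80.74 × 1.05 = 84.78 N·m clockwise.
Hanging mass: 2.17 × 9.81 = 21.29 N down at 0.922 m → arm 0.922 m, τ = 21.29 × 0.922 = 19.63 N·m clockwise.
Net moment of the loads = 431 N·m clockwise.
The upward force F acts at the right end, arm 1.97 m, giving F × 1.97 counterclockwise.
Setting net torque to zero: F × 1.97 = 431 → F = 431 / 1.97 = 219 N.

F ≈ 219 N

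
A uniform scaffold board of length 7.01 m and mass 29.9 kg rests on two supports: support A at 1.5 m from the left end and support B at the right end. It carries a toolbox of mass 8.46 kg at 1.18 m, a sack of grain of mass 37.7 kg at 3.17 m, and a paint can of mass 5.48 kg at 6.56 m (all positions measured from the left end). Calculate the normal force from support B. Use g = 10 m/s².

R_B ≈ 268 N

Sum moments about support A (its reaction then has zero moment arm).
Beam weight: 29.9 × 10 = 299 N down at 3.505 m → arm 2.005 m, τ = 299 × 2.005 = 599.5 N·m clockwise.
Toolbox: 8.46 × 10 = 84.6 N down at 1.18 m → arm 0.32 m, τ = 84.6 × 0.32 = 27.07 N·m counterclockwise.
Sack of grain: 37.7 × 10 = 377 N down at 3.17 m → arm 1.67 m, τ = 377 × 1.67 = 629.6 N·m clockwise.
Paint can: 5.48 × 10 = 54.8 N down at 6.56 m → arm 5.06 m, τ = 54.8 × 5.06 = 277.3 N·m clockwise.
Net load moment about support A = 1479 N·m clockwise.
Reaction R at support B is upward at 7.01 m, arm 5.51 m → moment R × 5.51 counterclockwise.
Στ = 0 ⇒ R × 5.51 = 1479 ⇒ R = 268 N.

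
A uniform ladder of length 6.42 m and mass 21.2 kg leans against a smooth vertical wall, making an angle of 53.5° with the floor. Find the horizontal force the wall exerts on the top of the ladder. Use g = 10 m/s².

Taking torques about the foot of the ladder:
Ladder weight 21.2×10 = 212 N acts at 3.21 m along the ladder; its horizontal arm is 3.21·cos53.5° = 1.909 m → τ = 404.7 N·m clockwise.
Wall normal N acts horizontally at the top; its moment arm is the height L sinθ = 6.42·sin53.5° = 5.161 m, counterclockwise.
Balancing moments: N × 5.161 = 404.7, giving N = 78.4 N.

N_wall ≈ 78.4 N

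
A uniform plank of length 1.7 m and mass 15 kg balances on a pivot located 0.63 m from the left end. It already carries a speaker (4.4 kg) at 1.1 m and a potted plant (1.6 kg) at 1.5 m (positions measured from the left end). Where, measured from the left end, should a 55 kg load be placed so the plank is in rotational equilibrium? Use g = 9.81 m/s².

x ≈ 0.507 m from the left end

Take moments about the pivot (at 0.63 m from the left end).
Beam weight: 15 × 9.81 = 147.2 N down at 0.85 m → arm 0.22 m, τ = 147.2 × 0.22 = 32.38 N·m clockwise.
Speaker: 4.4 × 9.81 = 43.16 N down at 1.1 m → arm 0.47 m, τ = 43.16 × 0.47 = 20.29 N·m clockwise.
Potted plant: 1.6 × 9.81 = 15.7 N down at 1.5 m → arm 0.87 m, τ = 15.7 × 0.87 = 13.66 N·m clockwise.
Net moment of existing loads = 66.33 N·m clockwise.
The load weighs 55 × 9.81 = 539.6 N and must supply an equal counterclockwise moment, so its lever arm about the pivot is 66.33 / 539.6 = 0.123 m.
That puts it at 0.63 − 0.123 = 0.507 m from the left end.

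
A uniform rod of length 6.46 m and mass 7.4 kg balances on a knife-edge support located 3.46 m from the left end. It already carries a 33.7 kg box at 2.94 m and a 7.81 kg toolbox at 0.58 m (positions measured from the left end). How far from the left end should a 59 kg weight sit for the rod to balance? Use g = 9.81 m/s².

x ≈ 4.17 m from the left end

About the knife-edge support (at 3.46 m from the left end):
Beam weight: 7.4 × 9.81 = 72.59 N down at 3.23 m → arm 0.23 m, τ = 72.59 × 0.23 = 16.7 N·m counterclockwise.
Box: 33.7 × 9.81 = 330.6 N down at 2.94 m → arm 0.52 m, τ = 330.6 × 0.52 = 171.9 N·m counterclockwise.
Toolbox: 7.81 × 9.81 = 76.62 N down at 0.58 m → arm 2.88 m, τ = 76.62 × 2.88 = 220.7 N·m counterclockwise.
Net moment of existing loads = 409.3 N·m counterclockwise.
The weight weighs 59 × 9.81 = 578.8 N and must supply an equal clockwise moment, so its lever arm about the knife-edge support is 409.3 / 578.8 = 0.707 m.
That puts it at 3.46 + 0.707 = 4.17 m from the left end.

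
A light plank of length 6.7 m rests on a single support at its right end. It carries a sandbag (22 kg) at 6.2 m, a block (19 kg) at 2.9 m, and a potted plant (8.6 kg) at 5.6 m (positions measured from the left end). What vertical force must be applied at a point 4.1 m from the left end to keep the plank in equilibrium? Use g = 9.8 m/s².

Sum moments about the right end (the unknown pivot reaction has zero arm there).
Sandbag: 22 × 9.8 = 215.6 N down at 6.2 m → arm 0.5 m, τ = 215.6 × 0.5 = 107.8 N·m counterclockwise.
Block: 19 × 9.8 = 186.2 N down at 2.9 m → arm 3.8 m, τ = 186.2 × 3.8 = 707.6 N·m counterclockwise.
Potted plant: 8.6 × 9.8 = 84.28 N down at 5.6 m → arm 1.1 m, τ = 84.28 × 1.1 = 92.71 N·m counterclockwise.
Net moment of the loads = 908.1 N·m counterclockwise.
The upward force F acts at a point 4.1 m from the left end, arm 2.6 m, giving F × 2.6 clockwise.
Στ = 0 ⇒ F × 2.6 = 908.1 ⇒ F = 908.1 / 2.6 = 349 N.

F ≈ 349 N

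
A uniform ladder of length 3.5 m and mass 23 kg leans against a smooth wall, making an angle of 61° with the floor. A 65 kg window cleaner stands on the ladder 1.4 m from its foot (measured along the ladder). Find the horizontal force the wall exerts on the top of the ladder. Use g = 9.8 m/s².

Sum moments about the foot of the ladder (the floor normal and friction both act there and drop out).
Ladder weight 23×9.8 = 225.4 N acts at 1.75 m along the ladder; its horizontal arm is 1.75·cos61° = 0.8484 m → τ = 191.2 N·m clockwise.
Window cleaner: 65×9.8 = 637 N at 1.4 m → arm 0.6787 m → τ = 432.3 N·m clockwise.
Wall normal N acts horizontally at the top; its moment arm is the height L sinθ = 3.5·sin61° = 3.061 m, counterclockwise.
For rotational equilibrium, N × 3.061 = 623.5, so N = 204 N.

N_wall ≈ 204 N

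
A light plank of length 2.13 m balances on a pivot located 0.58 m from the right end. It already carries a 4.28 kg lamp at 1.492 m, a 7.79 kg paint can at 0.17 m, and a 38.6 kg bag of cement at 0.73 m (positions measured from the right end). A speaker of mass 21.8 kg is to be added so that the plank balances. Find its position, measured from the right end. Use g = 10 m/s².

x ≈ 0.282 m from the right end

Taking torques about the pivot (at 0.58 m from the right end):
Lamp: 4.28 × 10 = 42.8 N down at 1.492 m → arm 0.912 m, τ = 42.8 × 0.912 = 39.03 N·m counterclockwise.
Paint can: 7.79 × 10 = 77.9 N down at 0.17 m → arm 0.41 m, τ = 77.9 × 0.41 = 31.94 N·m clockwise.
Bag of cement: 38.6 × 10 = 386 N down at 0.73 m → arm 0.15 m, τ = 386 × 0.15 = 57.9 N·m counterclockwise.
Net moment of existing loads = 64.99 N·m counterclockwise.
The speaker weighs 21.8 × 10 = 218 N and must supply an equal clockwise moment, so its lever arm about the pivot is 64.99 / 218 = 0.298 m.
That puts it at 0.58 − 0.298 = 0.282 m from the right end.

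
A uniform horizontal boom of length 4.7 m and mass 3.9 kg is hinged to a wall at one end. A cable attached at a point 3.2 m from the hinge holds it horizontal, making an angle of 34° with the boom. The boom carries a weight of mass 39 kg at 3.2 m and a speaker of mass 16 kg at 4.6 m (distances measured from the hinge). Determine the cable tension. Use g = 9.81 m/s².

Choose the hinge as the axis so the unknown hinge reaction has zero arm there.
Beam weight: 3.9 × 9.81 = 38.26 N down at 2.35 m → arm 2.35 m, τ = 38.26 × 2.35 = 89.91 N·m clockwise.
Weight: 39 × 9.81 = 382.6 N down at 3.2 m → arm 3.2 m, τ = 382.6 × 3.2 = 1224 N·m clockwise.
Speaker: 16 × 9.81 = 157 N down at 4.6 m → arm 4.6 m, τ = 157 × 4.6 = 722.2 N·m clockwise.
Total clockwise load moment = 2036 N·m.
The cable tension T acts at 3.2 m; only its component perpendicular to the boom, T sinθ, produces torque. sin 34° = 0.5592.
Balancing moments: T × 3.2 × 0.5592 = 2036, giving T = 2036 / 1.789 = 1140 N.

T ≈ 1140 N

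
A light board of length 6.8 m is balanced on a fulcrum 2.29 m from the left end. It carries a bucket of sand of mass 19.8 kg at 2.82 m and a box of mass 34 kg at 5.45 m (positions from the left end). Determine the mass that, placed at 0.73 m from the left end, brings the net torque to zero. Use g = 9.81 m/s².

Take moments about the fulcrum (at 2.29 m from the left end).
Bucket of sand: 19.8 × 9.81 = 194.2 N down at 2.82 m → arm 0.53 m, τ = 194.2 × 0.53 = 102.9 N·m clockwise.
Box: 34 × 9.81 = 333.5 N down at 5.45 m → arm 3.16 m, τ = 333.5 × 3.16 = 1054 N·m clockwise.
Net moment of known loads = 1157 N·m clockwise.
An unknown mass m at 0.73 m has arm 1.56 m; its moment is m·g·1.56 counterclockwise.
For rotational equilibrium, m × 9.81 × 1.56 = 1157, so m = 1157 / (9.81 × 1.56) = 75.6 kg.

m ≈ 75.6 kg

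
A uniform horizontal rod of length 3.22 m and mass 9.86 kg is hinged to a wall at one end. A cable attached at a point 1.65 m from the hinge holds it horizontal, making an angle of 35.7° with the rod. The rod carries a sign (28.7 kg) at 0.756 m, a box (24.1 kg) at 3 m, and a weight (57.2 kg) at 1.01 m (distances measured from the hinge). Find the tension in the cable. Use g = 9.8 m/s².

Taking torques about the hinge:
Beam weight: 9.86 × 9.8 = 96.63 N down at 1.61 m → arm 1.61 m, τ = 96.63 × 1.61 = 155.6 N·m clockwise.
Sign: 28.7 × 9.8 = 281.3 N down at 0.756 m → arm 0.756 m, τ = 281.3 × 0.756 = 212.7 N·m clockwise.
Box: 24.1 × 9.8 = 236.2 N down at 3 m → arm 3 m, τ = 236.2 × 3 = 708.6 N·m clockwise.
Weight: 57.2 × 9.8 = 560.6 N down at 1.01 m → arm 1.01 m, τ = 560.6 × 1.01 = 566.2 N·m clockwise.
Total clockwise load moment = 1643 N·m.
The cable tension T acts at 1.65 m; only its component perpendicular to the rod, T sinθ, produces torque. sin 35.7° = 0.5835.
Στ = 0 ⇒ T × 1.65 × 0.5835 = 1643 ⇒ T = 1643 / 0.9628 = 1710 N.

T ≈ 1710 N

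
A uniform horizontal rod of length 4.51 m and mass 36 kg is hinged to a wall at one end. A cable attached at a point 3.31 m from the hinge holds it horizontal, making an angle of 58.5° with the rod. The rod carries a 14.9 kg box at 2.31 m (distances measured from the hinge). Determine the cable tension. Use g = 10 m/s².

Choose the hinge as the axis so the unknown hinge reaction has zero arm there.
Beam weight: 36 × 10 = 360 N down at 2.255 m → arm 2.255 m, τ = 360 × 2.255 = 811.8 N·m clockwise.
Box: 14.9 × 10 = 149 N down at 2.31 m → arm 2.31 m, τ = 149 × 2.31 = 344.2 N·m clockwise.
Total clockwise load moment = 1156 N·m.
The cable tension T acts at 3.31 m; only its component perpendicular to the rod, T sinθ, produces torque. sin 58.5° = 0.8526.
Στ = 0 ⇒ T × 3.31 × 0.8526 = 1156 ⇒ T = 1156 / 2.822 = 410 N.

T ≈ 410 N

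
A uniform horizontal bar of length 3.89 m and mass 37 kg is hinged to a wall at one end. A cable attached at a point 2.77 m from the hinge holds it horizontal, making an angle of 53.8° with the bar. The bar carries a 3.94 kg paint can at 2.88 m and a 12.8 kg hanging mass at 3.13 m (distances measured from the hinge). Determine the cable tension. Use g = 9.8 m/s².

Sum moments about the hinge (the unknown hinge reaction has zero arm there).
Beam weight: 37 × 9.8 = 362.6 N down at 1.945 m → arm 1.945 m, τ = 362.6 × 1.945 = 705.3 N·m clockwise.
Paint can: 3.94 × 9.8 = 38.61 N down at 2.88 m → arm 2.88 m, τ = 38.61 × 2.88 = 111.2 N·m clockwise.
Hanging mass: 12.8 × 9.8 = 125.4 N down at 3.13 m → arm 3.13 m, τ = 125.4 × 3.13 = 392.5 N·m clockwise.
Total clockwise load moment = 1209 N·m.
The cable tension T acts at 2.77 m; only its component perpendicular to the bar, T sinθ, produces torque. sin 53.8° = 0.807.
Στ = 0 ⇒ T × 2.77 × 0.807 = 1209 ⇒ T = 1209 / 2.235 = 541 N.

T ≈ 541 N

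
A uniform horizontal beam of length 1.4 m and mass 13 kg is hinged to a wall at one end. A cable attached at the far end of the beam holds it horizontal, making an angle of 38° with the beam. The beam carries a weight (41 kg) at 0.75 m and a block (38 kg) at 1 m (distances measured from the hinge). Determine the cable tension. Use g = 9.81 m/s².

Sum moments about the hinge (the unknown hinge reaction has zero arm there).
Beam weight: 13 × 9.81 = 127.5 N down at 0.7 m → arm 0.7 m, τ = 127.5 × 0.7 = 89.25 N·m clockwise.
Weight: 41 × 9.81 = 402.2 N down at 0.75 m → arm 0.75 m, τ = 402.2 × 0.75 = 301.6 N·m clockwise.
Block: 38 × 9.81 = 372.8 N down at 1 m → arm 1 m, τ = 372.8 × 1 = 372.8 N·m clockwise.
Total clockwise load moment = 763.7 N·m.
The cable tension T acts at 1.4 m; only its component perpendicular to the beam, T sinθ, produces torque. sin 38° = 0.6157.
Στ = 0 ⇒ T × 1.4 × 0.6157 = 763.7 ⇒ T = 763.7 / 0.862 = 886 N.

T ≈ 886 N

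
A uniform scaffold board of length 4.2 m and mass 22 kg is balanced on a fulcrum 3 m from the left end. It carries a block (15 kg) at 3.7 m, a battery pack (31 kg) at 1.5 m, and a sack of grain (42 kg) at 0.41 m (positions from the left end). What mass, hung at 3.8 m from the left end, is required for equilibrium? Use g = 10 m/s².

Take moments about the fulcrum (at 3 m from the left end).
Beam weight: 22 × 10 = 220 N down at 2.1 m → arm 0.9 m, τ = 220 × 0.9 = 198 N·m counterclockwise.
Block: 15 × 10 = 150 N down at 3.7 m → arm 0.7 m, τ = 150 × 0.7 = 105 N·m clockwise.
Battery pack: 31 × 10 = 310 N down at 1.5 m → arm 1.5 m, τ = 310 × 1.5 = 465 N·m counterclockwise.
Sack of grain: 42 × 10 = 420 N down at 0.41 m → arm 2.59 m, τ = 420 × 2.59 = 1088 N·m counterclockwise.
Net moment of known loads = 1646 N·m counterclockwise.
An unknown mass m at 3.8 m has arm 0.8 m; its moment is m·g·0.8 clockwise.
Στ = 0 ⇒ m × 10 × 0.8 = 1646 ⇒ m = 1646 / (10 × 0.8) = 206 kg.

m ≈ 206 kg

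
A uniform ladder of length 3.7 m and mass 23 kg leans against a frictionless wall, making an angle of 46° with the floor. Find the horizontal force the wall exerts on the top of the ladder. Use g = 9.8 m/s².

N_wall ≈ 109 N

Taking torques about the foot of the ladder:
Ladder weight 23×9.8 = 225.4 N acts at 1.85 m along the ladder; its horizontal arm is 1.85·cos46° = 1.285 m → τ = 289.6 N·m clockwise.
Wall normal N acts horizontally at the top; its moment arm is the height L sinθ = 3.7·sin46° = 2.662 m, counterclockwise.
Setting net torque to zero: N × 2.662 = 289.6 → N = 109 N.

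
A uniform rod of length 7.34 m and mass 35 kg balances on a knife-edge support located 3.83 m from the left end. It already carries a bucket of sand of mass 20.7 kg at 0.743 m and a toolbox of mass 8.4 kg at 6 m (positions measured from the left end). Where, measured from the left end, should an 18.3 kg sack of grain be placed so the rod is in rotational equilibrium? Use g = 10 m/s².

Taking torques about the knife-edge support (at 3.83 m from the left end):
Beam weight: 35 × 10 = 350 N down at 3.67 m → arm 0.16 m, τ = 350 × 0.16 = 56 N·m counterclockwise.
Bucket of sand: 20.7 × 10 = 207 N down at 0.743 m → arm 3.087 m, τ = 207 × 3.087 = 639 N·m counterclockwise.
Toolbox: 8.4 × 10 = 84 N down at 6 m → arm 2.17 m, τ = 84 × 2.17 = 182.3 N·m clockwise.
Net moment of existing loads = 512.7 N·m counterclockwise.
The sack of grain weighs 18.3 × 10 = 183 N and must supply an equal clockwise moment, so its lever arm about the knife-edge support is 512.7 / 183 = 2.8 m.
That puts it at 3.83 + 2.8 = 6.63 m from the left end.

x ≈ 6.63 m from the left end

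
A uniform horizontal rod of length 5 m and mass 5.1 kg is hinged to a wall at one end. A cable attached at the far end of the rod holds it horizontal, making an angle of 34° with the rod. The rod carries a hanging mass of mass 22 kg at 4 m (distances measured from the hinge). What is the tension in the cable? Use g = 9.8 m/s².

Choose the hinge as the axis so the unknown hinge reaction has zero arm there.
Beam weight: 5.1 × 9.8 = 49.98 N down at 2.5 m → arm 2.5 m, τ = 49.98 × 2.5 = 124.9 N·m clockwise.
Hanging mass: 22 × 9.8 = 215.6 N down at 4 m → arm 4 m, τ = 215.6 × 4 = 862.4 N·m clockwise.
Total clockwise load moment = 987.3 N·m.
The cable tension T acts at 5 m; only its component perpendicular to the rod, T sinθ, produces torque. sin 34° = 0.5592.
For rotational equilibrium, T × 5 × 0.5592 = 987.3, so T = 987.3 / 2.796 = 353 N.

T ≈ 353 N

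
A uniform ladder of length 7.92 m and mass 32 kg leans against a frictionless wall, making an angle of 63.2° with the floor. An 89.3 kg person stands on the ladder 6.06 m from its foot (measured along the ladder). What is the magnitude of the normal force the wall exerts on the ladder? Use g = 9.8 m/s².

Take moments about the foot of the ladder.
Ladder weight 32×9.8 = 313.6 N acts at 3.96 m along the ladder; its horizontal arm is 3.96·cos63.2° = 1.785 m → τ = 559.8 N·m clockwise.
Person: 89.3×9.8 = 875.1 N at 6.06 m → arm 2.732 m → τ = 2391 N·m clockwise.
Wall normal N acts horizontally at the top; its moment arm is the height L sinθ = 7.92·sin63.2° = 7.069 m, counterclockwise.
Balancing moments: N × 7.069 = 2951, giving N = 417 N.

N_wall ≈ 417 N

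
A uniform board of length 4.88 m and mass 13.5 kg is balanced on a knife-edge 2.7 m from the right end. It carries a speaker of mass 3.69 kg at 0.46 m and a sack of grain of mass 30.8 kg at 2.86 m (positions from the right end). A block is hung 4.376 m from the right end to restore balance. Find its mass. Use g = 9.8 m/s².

m ≈ 4.09 kg

About the knife-edge (at 2.7 m from the right end):
Beam weight: 13.5 × 9.8 = 132.3 N down at 2.44 m → arm 0.26 m, τ = 132.3 × 0.26 = 34.4 N·m clockwise.
Speaker: 3.69 × 9.8 = 36.16 N down at 0.46 m → arm 2.24 m, τ = 36.16 × 2.24 = 81 N·m clockwise.
Sack of grain: 30.8 × 9.8 = 301.8 N down at 2.86 m → arm 0.16 m, τ = 301.8 × 0.16 = 48.29 N·m counterclockwise.
Net moment of known loads = 67.11 N·m clockwise.
An unknown mass m at 4.376 m has arm 1.676 m; its moment is m·g·1.676 counterclockwise.
Στ = 0 ⇒ m × 9.8 × 1.676 = 67.11 ⇒ m = 67.11 / (9.8 × 1.676) = 4.09 kg.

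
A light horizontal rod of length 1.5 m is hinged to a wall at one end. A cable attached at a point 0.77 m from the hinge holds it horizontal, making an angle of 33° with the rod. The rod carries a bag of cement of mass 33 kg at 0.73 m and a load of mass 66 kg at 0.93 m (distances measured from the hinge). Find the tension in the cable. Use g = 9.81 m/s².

Taking torques about the hinge:
Bag of cement: 33 × 9.81 = 323.7 N down at 0.73 m → arm 0.73 m, τ = 323.7 × 0.73 = 236.3 N·m clockwise.
Load: 66 × 9.81 = 647.5 N down at 0.93 m → arm 0.93 m, τ = 647.5 × 0.93 = 602.2 N·m clockwise.
Total clockwise load moment = 838.5 N·m.
The cable tension T acts at 0.77 m; only its component perpendicular to the rod, T sinθ, produces torque. sin 33° = 0.5446.
For rotational equilibrium, T × 0.77 × 0.5446 = 838.5, so T = 838.5 / 0.4193 = 2000 N.

T ≈ 2000 N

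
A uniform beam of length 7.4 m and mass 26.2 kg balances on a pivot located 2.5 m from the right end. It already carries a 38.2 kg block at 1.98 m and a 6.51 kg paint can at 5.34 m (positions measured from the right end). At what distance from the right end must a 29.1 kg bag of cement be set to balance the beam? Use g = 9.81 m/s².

Taking torques about the pivot (at 2.5 m from the right end):
Beam weight: 26.2 × 9.81 = 257 N down at 3.7 m → arm 1.2 m, τ = 257 × 1.2 = 308.4 N·m counterclockwise.
Block: 38.2 × 9.81 = 374.7 N down at 1.98 m → arm 0.52 m, τ = 374.7 × 0.52 = 194.8 N·m clockwise.
Paint can: 6.51 × 9.81 = 63.86 N down at 5.34 m → arm 2.84 m, τ = 63.86 × 2.84 = 181.4 N·m counterclockwise.
Net moment of existing loads = 295 N·m counterclockwise.
The bag of cement weighs 29.1 × 9.81 = 285.5 N and must supply an equal clockwise moment, so its lever arm about the pivot is 295 / 285.5 = 1.03 m.
That puts it at 2.5 − 1.03 = 1.47 m from the right end.

x ≈ 1.47 m from the right end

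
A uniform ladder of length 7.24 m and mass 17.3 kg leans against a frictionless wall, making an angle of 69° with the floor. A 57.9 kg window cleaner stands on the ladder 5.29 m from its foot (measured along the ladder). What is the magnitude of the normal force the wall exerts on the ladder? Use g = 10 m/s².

N_wall ≈ 196 N

Choose the foot of the ladder as the axis so the floor normal and friction both act there and drop out.
Ladder weight 17.3×10 = 173 N acts at 3.62 m along the ladder; its horizontal arm is 3.62·cos69° = 1.297 m → τ = 224.4 N·m clockwise.
Window cleaner: 57.9×10 = 579 N at 5.29 m → arm 1.896 m → τ = 1098 N·m clockwise.
Wall normal N acts horizontally at the top; its moment arm is the height L sinθ = 7.24·sin69° = 6.759 m, counterclockwise.
For rotational equilibrium, N × 6.759 = 1322, so N = 196 N.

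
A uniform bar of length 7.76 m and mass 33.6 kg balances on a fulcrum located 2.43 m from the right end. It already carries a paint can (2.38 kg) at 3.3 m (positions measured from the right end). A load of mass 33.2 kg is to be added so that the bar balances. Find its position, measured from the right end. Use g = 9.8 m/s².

Sum moments about the fulcrum (at 2.43 m from the right end) (the support reaction has zero arm there).
Beam weight: 33.6 × 9.8 = 329.3 N down at 3.88 m → arm 1.45 m, τ = 329.3 × 1.45 = 477.5 N·m counterclockwise.
Paint can: 2.38 × 9.8 = 23.32 N down at 3.3 m → arm 0.87 m, τ = 23.32 × 0.87 = 20.29 N·m counterclockwise.
Net moment of existing loads = 497.8 N·m counterclockwise.
The load weighs 33.2 × 9.8 = 325.4 N and must supply an equal clockwise moment, so its lever arm about the fulcrum is 497.8 / 325.4 = 1.53 m.
That puts it at 2.43 − 1.53 = 0.9 m from the right end.

x ≈ 0.9 m from the right end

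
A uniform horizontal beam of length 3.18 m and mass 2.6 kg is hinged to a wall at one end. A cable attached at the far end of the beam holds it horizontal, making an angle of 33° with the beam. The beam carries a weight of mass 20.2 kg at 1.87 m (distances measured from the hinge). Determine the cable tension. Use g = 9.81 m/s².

T ≈ 237 N

Take moments about the hinge.
Beam weight: 2.6 × 9.81 = 25.51 N down at 1.59 m → arm 1.59 m, τ = 25.51 × 1.59 = 40.56 N·m clockwise.
Weight: 20.2 × 9.81 = 198.2 N down at 1.87 m → arm 1.87 m, τ = 198.2 × 1.87 = 370.6 N·m clockwise.
Total clockwise load moment = 411.2 N·m.
The cable tension T acts at 3.18 m; only its component perpendicular to the beam, T sinθ, produces torque. sin 33° = 0.5446.
Setting net torque to zero: T × 3.18 × 0.5446 = 411.2 → T = 411.2 / 1.732 = 237 N.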